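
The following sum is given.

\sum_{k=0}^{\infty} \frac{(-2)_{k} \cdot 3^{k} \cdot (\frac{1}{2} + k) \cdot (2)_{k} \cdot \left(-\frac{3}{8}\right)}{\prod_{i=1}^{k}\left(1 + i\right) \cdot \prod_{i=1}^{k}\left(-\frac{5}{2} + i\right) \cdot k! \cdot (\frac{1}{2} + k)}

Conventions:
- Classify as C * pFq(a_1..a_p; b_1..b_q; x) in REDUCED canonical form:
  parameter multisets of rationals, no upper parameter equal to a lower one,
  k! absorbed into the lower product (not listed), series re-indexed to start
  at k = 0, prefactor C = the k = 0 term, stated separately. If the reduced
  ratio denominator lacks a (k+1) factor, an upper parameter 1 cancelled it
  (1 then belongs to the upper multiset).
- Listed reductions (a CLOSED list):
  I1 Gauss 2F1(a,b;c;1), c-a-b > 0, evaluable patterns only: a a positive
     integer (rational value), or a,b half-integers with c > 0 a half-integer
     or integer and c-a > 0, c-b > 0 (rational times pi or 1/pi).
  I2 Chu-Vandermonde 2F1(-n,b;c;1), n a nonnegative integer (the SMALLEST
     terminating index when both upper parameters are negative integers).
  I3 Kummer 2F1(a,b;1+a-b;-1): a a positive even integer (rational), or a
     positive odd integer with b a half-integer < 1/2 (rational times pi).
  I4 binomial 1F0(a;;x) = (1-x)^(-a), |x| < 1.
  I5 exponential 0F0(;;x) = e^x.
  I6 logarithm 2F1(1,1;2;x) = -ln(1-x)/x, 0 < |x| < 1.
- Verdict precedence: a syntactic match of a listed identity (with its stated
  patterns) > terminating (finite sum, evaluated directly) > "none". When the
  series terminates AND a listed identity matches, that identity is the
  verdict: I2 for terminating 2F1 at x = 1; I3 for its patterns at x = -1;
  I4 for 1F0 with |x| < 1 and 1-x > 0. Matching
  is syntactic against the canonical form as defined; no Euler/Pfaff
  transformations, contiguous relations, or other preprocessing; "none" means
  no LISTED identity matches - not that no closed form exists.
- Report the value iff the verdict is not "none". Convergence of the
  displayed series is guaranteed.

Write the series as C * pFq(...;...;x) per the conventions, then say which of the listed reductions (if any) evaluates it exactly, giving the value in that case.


Prefactor -\frac{3}{8}, argument 3: 1F1 with upper {-2} over lower {-\frac{3}{2}}. Verdict: terminating - upper -2 stops the sum at k = 2; the 3 terms are added exactly. Value: -\frac{51}{8}.

Structural cue: x = 3 and the lower running product (prefactor -3/8) is a rising factorial.
Step ratio: r(k) = 3 * (k-2) / [(k-\frac{3}{2}) (k+1)] - rational; roots negated = parameters, x = 3, C = -\frac{3}{8}.


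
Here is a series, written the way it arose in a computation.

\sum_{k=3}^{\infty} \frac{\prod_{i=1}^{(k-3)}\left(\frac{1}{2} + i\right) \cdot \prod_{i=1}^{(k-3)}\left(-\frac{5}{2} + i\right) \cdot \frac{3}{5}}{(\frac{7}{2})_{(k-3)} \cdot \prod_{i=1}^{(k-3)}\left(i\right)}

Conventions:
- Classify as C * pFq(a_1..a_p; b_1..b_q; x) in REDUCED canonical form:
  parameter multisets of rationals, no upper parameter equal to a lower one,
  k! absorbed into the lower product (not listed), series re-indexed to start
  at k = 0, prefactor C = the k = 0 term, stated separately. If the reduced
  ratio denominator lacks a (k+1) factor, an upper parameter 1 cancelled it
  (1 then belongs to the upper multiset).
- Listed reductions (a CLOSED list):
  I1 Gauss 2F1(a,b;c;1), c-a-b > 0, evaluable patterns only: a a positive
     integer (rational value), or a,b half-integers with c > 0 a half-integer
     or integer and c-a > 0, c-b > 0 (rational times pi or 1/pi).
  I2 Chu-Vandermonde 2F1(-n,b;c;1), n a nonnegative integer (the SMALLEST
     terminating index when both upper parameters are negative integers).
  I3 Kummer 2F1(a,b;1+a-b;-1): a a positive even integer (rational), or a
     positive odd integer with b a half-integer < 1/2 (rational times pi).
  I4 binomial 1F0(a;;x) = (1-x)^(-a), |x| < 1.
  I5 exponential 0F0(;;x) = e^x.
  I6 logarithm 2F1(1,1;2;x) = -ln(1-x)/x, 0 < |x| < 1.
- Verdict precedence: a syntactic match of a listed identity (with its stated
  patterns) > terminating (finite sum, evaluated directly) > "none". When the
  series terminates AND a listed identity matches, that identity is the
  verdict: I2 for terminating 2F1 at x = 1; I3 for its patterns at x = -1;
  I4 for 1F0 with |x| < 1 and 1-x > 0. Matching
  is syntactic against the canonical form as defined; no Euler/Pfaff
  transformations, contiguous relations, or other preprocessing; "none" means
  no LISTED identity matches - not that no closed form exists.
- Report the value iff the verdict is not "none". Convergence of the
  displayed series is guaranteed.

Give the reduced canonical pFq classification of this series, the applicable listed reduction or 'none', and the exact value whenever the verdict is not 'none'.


Prefactor \frac{3}{5}, argument 1: 2F1 with upper {-\frac{3}{2}, \frac{3}{2}} over lower {\frac{7}{2}}. Verdict (x = 1): the half-integer Gauss pattern (I1) applies (x = 1; upper {-\frac{3}{2}, \frac{3}{2}} half-integers, c = \frac{7}{2} in the evaluable pattern). Its exact value is \frac{45}{512} \cdot \pi.

Key observation: with t_0 = \frac{3}{5}, the product of the first k integers (prefactor 3/5) is k!.
Ratio: r(k) = 1 * (k-\frac{3}{2}) (k+\frac{3}{2}) / [(k+\frac{7}{2}) (k+1)] - rational; roots negated = parameters, x = 1, C = \frac{3}{5}.


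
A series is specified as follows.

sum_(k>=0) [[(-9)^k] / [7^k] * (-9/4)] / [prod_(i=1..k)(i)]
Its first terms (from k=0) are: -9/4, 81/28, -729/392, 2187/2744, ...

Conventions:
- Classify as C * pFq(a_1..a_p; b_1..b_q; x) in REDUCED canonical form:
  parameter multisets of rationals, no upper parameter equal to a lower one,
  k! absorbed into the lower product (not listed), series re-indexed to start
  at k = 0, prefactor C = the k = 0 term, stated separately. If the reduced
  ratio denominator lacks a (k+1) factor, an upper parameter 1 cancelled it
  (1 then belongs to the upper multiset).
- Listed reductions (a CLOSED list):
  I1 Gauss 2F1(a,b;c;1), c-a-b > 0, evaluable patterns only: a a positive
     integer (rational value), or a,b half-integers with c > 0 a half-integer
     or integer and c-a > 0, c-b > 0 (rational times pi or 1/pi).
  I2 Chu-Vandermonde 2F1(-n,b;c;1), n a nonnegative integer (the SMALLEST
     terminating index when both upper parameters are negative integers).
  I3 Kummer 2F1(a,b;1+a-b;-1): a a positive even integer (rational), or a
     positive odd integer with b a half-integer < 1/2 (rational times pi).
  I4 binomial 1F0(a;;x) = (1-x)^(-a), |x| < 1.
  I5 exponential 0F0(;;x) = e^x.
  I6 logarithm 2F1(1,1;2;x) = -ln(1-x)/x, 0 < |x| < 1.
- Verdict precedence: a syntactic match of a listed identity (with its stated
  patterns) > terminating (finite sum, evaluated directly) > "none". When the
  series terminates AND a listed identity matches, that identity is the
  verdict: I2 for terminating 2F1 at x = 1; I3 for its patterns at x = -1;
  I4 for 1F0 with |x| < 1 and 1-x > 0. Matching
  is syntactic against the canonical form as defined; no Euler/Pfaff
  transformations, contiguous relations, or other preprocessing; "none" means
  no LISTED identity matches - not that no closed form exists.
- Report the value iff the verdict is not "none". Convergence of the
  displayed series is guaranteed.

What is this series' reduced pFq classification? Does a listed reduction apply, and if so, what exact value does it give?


Classification (C = -9/4): 0F0 with upper {-}, lower {-}, argument x = -9/7. Verdict: the I5 exponential reduction applies (the 0F0 exponential series at x = -9/7). Hence: (-9/4) * e^(-9/7).

First insight: with t_0 = -9/4, the two geometric factors (C = -9/4) combine into one argument.
Consecutive-term ratio: r(k) = (-9/7) * 1 / [(k+1)] - rational; roots negated = parameters, x = (-9/7), C = -9/4.


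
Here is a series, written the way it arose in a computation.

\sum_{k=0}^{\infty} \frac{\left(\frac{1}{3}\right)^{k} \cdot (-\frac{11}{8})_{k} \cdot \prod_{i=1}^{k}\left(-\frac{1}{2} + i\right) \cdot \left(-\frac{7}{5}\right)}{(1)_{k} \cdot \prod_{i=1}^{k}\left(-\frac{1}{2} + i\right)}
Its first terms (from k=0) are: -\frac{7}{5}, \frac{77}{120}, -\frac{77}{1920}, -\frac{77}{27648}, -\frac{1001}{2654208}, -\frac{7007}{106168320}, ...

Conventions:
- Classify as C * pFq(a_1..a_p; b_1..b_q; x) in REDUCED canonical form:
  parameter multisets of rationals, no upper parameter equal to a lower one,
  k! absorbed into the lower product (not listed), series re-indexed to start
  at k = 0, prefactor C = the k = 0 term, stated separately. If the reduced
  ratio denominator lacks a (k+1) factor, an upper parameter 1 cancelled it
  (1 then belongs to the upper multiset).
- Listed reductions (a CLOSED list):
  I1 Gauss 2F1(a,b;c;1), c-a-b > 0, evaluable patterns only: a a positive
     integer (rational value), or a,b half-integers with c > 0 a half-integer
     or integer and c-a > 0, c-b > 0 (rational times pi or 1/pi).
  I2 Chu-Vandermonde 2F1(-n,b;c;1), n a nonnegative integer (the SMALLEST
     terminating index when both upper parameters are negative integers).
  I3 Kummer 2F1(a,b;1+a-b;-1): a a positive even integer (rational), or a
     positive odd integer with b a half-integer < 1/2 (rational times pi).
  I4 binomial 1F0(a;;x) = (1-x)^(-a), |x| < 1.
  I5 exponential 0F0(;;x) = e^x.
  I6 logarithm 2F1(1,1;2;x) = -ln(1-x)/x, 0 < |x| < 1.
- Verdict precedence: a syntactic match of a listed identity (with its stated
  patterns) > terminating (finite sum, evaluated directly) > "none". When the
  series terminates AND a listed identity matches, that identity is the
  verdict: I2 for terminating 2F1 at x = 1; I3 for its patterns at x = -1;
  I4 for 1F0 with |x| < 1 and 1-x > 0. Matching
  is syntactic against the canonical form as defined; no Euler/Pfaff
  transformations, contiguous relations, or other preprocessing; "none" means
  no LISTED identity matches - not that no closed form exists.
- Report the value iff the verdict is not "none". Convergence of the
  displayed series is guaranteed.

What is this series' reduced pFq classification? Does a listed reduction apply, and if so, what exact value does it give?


The series (x = \frac{1}{3}) is 1F0: upper {-\frac{11}{8}}, lower {-}, prefactor -\frac{7}{5}. Verdict at x = \frac{1}{3}: the I4 binomial reduction matches (the 1F0 binomial series: exponent 11/8, x = \frac{1}{3}). Its exact value is \left(-\frac{7}{5}\right) \cdot \left(\frac{2}{3}\right)^{\frac{11}{8}}.

First insight: t_0 = -\frac{7}{5} here, and the parameter 1/2 appears in both the upper and lower lists and cancels.
Term ratio: r(k) = \frac{1}{3} * (k-\frac{11}{8}) / [(k+1)] ; factor over Q: parameters, x = \frac{1}{3}, and C = -\frac{7}{5}.


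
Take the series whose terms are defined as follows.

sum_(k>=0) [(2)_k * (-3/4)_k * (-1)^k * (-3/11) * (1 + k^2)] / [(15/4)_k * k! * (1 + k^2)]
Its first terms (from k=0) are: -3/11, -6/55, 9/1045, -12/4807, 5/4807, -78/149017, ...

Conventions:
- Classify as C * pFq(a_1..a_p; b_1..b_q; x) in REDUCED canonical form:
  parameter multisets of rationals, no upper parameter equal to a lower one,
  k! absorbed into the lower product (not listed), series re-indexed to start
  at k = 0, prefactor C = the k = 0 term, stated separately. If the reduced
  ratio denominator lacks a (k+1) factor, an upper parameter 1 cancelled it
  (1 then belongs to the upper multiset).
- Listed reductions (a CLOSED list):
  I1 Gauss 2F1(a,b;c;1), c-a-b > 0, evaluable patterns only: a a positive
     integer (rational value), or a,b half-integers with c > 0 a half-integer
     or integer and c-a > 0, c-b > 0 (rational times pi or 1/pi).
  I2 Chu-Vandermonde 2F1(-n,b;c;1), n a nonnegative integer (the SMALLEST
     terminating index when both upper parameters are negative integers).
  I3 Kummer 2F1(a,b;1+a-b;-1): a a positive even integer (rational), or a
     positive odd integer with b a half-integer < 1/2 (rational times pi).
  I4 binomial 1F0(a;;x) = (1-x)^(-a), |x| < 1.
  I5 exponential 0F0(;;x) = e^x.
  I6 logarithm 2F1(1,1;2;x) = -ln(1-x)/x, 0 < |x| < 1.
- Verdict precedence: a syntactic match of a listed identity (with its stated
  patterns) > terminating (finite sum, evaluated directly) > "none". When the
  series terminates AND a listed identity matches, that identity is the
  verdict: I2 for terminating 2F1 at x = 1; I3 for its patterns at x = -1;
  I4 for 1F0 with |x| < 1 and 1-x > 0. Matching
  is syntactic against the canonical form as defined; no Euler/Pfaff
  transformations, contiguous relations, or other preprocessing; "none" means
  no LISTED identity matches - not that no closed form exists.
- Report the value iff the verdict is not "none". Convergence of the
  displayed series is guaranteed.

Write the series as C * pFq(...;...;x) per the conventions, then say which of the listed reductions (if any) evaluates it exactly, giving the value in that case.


First insight: t_0 being -3/11, striking the common factor k^2 + 1 reduces the term (C = -3/11).
Ratio: r(k) = (-1) * (k-3/4) (k+2) / [(k+15/4) (k+1)] - rational in k, leading ratio (-1); with t_0 = -3/11, classification follows.

At argument -1: a 2F1 with upper {-3/4, 2}, lower {15/4}, scaled by C = -3/11. Verdict: Kummer's theorem (I3) applies (x = -1; c = 15/4 equals 1+a-b for upper {-3/4, 2}: listed pattern). Hence: -3/8.


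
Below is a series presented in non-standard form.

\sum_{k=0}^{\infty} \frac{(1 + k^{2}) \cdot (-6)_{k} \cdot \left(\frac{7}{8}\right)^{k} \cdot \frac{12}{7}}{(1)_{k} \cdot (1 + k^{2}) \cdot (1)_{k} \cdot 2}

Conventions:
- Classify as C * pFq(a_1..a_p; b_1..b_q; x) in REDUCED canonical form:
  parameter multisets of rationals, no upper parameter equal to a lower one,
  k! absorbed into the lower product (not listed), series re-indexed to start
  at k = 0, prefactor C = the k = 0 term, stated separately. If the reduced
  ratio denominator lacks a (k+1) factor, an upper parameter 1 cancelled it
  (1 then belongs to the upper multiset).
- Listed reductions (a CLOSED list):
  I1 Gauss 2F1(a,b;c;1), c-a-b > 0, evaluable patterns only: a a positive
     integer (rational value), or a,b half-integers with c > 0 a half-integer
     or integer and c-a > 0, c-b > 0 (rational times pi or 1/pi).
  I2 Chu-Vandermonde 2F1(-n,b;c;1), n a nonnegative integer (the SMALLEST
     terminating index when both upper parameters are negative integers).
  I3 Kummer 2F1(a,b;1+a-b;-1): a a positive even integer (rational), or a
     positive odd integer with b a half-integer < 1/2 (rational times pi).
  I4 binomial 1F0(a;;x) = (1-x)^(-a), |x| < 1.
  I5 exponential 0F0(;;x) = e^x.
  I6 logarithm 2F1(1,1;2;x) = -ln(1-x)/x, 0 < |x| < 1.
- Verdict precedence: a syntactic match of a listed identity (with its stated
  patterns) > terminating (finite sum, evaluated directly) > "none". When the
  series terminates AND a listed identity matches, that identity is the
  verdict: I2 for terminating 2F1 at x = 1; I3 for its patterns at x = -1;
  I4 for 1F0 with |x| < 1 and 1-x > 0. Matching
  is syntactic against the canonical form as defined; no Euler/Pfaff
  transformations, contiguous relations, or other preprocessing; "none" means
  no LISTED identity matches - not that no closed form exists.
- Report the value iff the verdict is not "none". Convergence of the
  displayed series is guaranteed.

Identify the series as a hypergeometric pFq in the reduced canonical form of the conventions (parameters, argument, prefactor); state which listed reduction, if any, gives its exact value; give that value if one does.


First insight: with t_0 = \frac{6}{7}, the constant factors (prefactor 6/7) combine into one prefactor.
Adjacent-term ratio: r(k) = \frac{7}{8} * (k-6) / [(k+1) (k+1)] - rational; roots negated = parameters, x = \frac{7}{8}, C = \frac{6}{7}.

The series (x = \frac{7}{8}) is 1F1: upper {-6}, lower {1}, prefactor \frac{6}{7}. Verdict: terminating at k = 6: the factor (-6)_k kills every later term; summing the 7 survivors is exact. Exact value: -\frac{75411407}{220200960}.


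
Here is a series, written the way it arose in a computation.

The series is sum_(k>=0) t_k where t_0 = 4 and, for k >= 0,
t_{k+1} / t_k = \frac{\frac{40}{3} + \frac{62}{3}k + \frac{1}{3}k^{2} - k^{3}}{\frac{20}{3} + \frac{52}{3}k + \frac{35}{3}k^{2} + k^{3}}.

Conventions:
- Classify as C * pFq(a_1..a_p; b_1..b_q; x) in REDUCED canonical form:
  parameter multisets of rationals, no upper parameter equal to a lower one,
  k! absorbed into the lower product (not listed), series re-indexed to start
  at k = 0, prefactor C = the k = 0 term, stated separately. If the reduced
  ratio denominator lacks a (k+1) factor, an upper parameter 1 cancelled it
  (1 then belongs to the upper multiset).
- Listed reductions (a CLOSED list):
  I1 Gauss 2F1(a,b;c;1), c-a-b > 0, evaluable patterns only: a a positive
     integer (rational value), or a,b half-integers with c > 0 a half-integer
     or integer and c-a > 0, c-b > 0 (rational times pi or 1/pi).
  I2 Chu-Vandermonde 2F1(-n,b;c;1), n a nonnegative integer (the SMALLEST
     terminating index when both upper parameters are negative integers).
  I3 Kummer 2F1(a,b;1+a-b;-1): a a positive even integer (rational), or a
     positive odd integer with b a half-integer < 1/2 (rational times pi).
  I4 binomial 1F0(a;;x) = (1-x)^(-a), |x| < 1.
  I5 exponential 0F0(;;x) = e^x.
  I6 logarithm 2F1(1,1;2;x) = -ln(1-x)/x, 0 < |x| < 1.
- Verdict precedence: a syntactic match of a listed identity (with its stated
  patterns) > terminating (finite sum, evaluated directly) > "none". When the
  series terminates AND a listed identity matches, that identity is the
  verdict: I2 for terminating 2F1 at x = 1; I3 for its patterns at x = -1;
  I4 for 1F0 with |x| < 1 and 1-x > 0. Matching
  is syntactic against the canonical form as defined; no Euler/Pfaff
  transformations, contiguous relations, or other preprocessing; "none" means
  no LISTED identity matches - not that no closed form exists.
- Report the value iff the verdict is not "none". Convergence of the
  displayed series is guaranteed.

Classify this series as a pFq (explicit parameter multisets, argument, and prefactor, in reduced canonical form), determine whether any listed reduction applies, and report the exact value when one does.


First insight: from the first term 4: roots of the ratio polynomials (prefactor 4) are the negated parameters.
Step ratio: r(k) = -1 * (k-5) (k+4) / [(k+10) (k+1)] ; factor over Q: parameters, x = -1, and C = 4.

At argument -1: a 2F1 with upper {-5, 4}, lower {10}, scaled by C = 4. Verdict: Kummer's theorem (I3) fires (x = -1; c = 10 equals 1+a-b for upper {-5, 4}: listed pattern). Sum: 24.


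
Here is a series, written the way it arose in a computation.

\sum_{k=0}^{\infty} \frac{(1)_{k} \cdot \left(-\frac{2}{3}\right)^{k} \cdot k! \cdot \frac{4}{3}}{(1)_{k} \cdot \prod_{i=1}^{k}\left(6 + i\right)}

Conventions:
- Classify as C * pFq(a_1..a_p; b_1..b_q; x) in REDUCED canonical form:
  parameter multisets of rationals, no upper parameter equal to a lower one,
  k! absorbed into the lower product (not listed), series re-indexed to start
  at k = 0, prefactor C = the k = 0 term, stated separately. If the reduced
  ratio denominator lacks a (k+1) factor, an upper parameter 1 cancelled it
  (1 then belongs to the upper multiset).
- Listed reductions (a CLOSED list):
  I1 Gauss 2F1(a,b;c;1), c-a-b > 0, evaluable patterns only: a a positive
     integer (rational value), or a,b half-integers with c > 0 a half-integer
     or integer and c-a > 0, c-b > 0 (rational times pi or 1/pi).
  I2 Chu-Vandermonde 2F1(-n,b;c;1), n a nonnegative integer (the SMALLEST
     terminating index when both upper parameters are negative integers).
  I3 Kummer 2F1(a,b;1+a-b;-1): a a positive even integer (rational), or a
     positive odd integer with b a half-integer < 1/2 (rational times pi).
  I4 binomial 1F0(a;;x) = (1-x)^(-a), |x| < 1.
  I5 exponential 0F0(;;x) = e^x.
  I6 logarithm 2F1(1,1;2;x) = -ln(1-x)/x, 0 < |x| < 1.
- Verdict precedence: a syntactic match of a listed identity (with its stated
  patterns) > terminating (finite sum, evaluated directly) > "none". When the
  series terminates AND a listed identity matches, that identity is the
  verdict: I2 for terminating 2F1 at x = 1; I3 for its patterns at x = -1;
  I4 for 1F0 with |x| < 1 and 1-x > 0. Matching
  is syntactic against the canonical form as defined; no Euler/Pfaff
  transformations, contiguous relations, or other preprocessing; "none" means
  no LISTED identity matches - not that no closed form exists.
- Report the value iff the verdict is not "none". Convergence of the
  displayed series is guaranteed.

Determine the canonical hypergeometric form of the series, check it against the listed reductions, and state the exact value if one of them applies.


The series (x = -\frac{2}{3}) is 2F1: upper {1, 1}, lower {7}, prefactor \frac{4}{3}. Verdict: no listed reduction: x = -\frac{2}{3} and upper {1, 1} fail every I1-I6 pattern.

The tell: from the first term \frac{4}{3}: the factorial ratio (prefactor 4/3) (k+a-1)!/(a-1)! is a rising factorial (a)_k.
Ratio: r(k) = -\frac{2}{3} * (k+1) (k+1) / [(k+7) (k+1)] - poly over poly, x = -\frac{2}{3} from leading terms; C = \frac{4}{3} at k = 0.


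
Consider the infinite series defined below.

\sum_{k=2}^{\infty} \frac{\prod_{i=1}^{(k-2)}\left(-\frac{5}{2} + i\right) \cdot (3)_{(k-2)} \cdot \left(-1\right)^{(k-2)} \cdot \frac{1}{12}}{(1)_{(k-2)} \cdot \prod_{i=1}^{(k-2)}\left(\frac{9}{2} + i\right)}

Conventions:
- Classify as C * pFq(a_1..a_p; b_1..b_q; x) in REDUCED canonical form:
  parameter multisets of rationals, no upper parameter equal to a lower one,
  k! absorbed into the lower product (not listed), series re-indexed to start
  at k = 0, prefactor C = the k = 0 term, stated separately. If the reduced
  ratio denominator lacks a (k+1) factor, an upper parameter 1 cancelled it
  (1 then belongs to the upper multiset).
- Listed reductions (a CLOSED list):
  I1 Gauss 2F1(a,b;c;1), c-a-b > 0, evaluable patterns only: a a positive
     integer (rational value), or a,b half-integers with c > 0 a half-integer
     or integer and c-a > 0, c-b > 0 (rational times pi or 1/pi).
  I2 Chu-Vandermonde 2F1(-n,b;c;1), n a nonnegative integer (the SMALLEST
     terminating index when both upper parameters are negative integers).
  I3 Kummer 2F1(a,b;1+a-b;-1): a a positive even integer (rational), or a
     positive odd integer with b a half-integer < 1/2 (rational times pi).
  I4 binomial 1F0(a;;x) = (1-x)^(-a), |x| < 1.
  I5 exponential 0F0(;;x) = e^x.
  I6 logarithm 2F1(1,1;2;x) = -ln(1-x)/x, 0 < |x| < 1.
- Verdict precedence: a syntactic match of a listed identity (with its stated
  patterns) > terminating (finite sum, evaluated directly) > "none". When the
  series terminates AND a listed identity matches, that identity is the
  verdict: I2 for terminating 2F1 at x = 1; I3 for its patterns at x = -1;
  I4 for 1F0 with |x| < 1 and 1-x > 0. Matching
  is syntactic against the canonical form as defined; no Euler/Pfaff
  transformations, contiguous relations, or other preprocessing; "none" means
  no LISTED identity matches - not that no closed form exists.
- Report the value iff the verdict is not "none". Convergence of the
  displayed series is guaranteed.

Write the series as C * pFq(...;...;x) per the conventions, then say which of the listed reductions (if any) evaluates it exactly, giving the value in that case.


The tell: with t_0 = \frac{1}{12}, the lower running product (C = 1/12, x = -1) is a rising factorial.
Ratio: r(k) = -1 * (k-\frac{3}{2}) (k+3) / [(k+\frac{11}{2}) (k+1)] - rational in k. x = -1; t_0 = \frac{1}{12}; negate the roots.

x = -1 here; the reduced form reads 2F1, upper {-\frac{3}{2}, 3}, lower {\frac{11}{2}}, C = \frac{1}{12}. Verdict: Kummer's theorem (I3) applies (x = -1; c = \frac{11}{2} equals 1+a-b for upper {-\frac{3}{2}, 3}: listed pattern). Its exact value is \frac{105}{2048} \cdot \pi.


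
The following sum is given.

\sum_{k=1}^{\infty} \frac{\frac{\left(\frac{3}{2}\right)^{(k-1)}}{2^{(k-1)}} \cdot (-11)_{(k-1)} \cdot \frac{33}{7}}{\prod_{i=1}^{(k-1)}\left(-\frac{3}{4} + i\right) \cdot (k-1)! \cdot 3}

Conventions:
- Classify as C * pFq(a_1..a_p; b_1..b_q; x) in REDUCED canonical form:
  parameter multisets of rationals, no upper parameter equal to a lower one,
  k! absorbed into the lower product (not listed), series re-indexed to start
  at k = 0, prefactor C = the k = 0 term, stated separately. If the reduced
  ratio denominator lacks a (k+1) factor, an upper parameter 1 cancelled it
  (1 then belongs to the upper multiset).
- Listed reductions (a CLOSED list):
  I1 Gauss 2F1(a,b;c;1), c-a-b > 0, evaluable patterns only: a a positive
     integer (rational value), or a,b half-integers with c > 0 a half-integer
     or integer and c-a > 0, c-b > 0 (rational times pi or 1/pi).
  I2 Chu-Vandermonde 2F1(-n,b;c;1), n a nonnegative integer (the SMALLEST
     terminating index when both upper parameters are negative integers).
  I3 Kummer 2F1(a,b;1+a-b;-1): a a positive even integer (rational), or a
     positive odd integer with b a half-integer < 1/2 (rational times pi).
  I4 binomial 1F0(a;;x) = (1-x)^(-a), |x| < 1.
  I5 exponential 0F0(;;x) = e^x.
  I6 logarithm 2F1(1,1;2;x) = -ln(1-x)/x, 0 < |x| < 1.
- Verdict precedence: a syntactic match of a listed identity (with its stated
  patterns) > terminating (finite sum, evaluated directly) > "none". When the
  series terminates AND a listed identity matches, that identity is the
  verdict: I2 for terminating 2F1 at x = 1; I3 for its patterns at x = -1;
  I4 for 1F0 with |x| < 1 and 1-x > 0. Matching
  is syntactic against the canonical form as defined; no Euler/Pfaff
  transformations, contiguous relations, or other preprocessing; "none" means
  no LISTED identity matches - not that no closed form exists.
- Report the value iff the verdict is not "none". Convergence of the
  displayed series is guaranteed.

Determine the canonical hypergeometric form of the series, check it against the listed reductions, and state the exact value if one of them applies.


Canonical form: C = \frac{11}{7} times 1F1 with upper {-11}, lower {\frac{1}{4}}, x = \frac{3}{4}. Verdict: terminating. With -11 upstairs the series is a 12-term polynomial sum; evaluated term by term. Hence: \frac{363552653312}{59550024625}.

Key observation: from the first term \frac{11}{7}: the lower running product (C = 11/7, x = 3/4) is a rising factorial.
Term ratio: r(k) = \frac{3}{4} * (k-11) / [(k+\frac{1}{4}) (k+1)] - rational; roots negated = parameters, x = \frac{3}{4}, C = \frac{11}{7}.


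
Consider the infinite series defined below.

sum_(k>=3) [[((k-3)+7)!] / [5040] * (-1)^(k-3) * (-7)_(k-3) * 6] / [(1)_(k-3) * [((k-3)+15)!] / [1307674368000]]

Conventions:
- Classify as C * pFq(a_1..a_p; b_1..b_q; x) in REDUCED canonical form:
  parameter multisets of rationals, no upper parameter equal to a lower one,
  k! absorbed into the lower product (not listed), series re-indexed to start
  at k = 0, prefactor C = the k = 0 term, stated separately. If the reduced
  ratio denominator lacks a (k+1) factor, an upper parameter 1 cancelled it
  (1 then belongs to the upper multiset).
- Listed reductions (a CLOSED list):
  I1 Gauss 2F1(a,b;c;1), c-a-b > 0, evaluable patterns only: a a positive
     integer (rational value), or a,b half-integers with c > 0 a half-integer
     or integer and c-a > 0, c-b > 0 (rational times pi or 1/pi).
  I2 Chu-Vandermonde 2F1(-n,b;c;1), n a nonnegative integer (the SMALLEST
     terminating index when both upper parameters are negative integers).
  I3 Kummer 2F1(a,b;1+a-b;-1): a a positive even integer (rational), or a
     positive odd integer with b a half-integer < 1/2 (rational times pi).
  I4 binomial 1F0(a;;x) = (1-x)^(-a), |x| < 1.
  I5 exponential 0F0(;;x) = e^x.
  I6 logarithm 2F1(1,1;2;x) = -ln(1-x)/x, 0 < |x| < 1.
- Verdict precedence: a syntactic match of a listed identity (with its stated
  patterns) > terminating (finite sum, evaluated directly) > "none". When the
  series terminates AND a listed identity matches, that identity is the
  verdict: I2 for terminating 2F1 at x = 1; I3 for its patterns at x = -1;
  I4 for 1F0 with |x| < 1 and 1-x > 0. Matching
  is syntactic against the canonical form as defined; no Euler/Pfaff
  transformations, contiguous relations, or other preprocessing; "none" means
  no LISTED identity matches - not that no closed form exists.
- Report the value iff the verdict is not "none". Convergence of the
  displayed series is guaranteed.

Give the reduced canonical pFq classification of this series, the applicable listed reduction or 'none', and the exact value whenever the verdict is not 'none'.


Classification (C = 6): 2F1 with upper {-7, 8}, lower {16}, argument x = -1. Verdict at x = -1: Kummer (I3) matches (x = -1; c = 16 equals 1+a-b for upper {-7, 8}: listed pattern). Sum: 117.

Key step: t_0 being 6, the denominator's factorial ratio (C = 6) is a lower Pochhammer.
Ratio: r(k) = (-1) * (k-7) (k+8) / [(k+16) (k+1)] ; factor over Q: parameters, x = (-1), and C = 6.


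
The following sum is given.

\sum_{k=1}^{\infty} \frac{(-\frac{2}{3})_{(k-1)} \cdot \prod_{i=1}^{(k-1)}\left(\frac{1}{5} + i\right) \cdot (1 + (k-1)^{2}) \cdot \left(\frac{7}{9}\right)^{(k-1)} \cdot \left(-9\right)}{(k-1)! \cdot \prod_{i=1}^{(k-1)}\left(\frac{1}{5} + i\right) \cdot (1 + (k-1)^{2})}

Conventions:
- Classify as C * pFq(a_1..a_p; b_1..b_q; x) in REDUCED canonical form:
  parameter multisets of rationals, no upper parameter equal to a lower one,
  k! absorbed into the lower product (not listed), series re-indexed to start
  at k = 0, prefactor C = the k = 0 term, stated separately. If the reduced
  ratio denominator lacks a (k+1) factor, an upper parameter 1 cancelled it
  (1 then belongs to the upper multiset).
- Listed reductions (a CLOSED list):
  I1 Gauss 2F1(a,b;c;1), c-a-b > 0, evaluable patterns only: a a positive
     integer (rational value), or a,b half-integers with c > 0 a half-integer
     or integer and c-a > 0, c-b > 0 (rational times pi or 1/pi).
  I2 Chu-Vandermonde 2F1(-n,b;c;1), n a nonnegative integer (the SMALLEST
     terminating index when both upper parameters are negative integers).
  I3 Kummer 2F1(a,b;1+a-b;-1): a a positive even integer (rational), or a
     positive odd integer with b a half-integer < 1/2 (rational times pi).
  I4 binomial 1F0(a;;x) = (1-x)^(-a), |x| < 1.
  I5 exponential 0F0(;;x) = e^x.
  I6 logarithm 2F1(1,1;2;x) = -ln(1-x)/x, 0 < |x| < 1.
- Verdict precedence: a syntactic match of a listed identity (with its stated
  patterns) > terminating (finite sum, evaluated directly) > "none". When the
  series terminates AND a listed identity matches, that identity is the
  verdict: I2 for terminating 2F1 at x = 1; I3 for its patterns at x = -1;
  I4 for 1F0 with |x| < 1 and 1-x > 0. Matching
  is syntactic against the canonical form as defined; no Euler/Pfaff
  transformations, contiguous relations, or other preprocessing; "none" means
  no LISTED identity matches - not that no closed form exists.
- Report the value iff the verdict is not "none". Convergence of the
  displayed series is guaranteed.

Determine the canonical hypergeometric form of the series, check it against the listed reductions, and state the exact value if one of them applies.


Classification (C = -9): 1F0 with upper {-\frac{2}{3}}, lower {-}, argument x = \frac{7}{9}. Verdict: the binomial series (I4) fires (the 1F0 binomial series: exponent 2/3, x = \frac{7}{9}). Exact value: \left(-9\right) \cdot \left(\frac{2}{9}\right)^{\frac{2}{3}}.

First insight: x = \frac{7}{9} and the running product (C = -9, x = 7/9) telescopes to a rising factorial.
Term ratio: r(k) = \frac{7}{9} * (k-\frac{2}{3}) / [(k+1)] ; factor over Q: parameters, x = \frac{7}{9}, and C = -9.


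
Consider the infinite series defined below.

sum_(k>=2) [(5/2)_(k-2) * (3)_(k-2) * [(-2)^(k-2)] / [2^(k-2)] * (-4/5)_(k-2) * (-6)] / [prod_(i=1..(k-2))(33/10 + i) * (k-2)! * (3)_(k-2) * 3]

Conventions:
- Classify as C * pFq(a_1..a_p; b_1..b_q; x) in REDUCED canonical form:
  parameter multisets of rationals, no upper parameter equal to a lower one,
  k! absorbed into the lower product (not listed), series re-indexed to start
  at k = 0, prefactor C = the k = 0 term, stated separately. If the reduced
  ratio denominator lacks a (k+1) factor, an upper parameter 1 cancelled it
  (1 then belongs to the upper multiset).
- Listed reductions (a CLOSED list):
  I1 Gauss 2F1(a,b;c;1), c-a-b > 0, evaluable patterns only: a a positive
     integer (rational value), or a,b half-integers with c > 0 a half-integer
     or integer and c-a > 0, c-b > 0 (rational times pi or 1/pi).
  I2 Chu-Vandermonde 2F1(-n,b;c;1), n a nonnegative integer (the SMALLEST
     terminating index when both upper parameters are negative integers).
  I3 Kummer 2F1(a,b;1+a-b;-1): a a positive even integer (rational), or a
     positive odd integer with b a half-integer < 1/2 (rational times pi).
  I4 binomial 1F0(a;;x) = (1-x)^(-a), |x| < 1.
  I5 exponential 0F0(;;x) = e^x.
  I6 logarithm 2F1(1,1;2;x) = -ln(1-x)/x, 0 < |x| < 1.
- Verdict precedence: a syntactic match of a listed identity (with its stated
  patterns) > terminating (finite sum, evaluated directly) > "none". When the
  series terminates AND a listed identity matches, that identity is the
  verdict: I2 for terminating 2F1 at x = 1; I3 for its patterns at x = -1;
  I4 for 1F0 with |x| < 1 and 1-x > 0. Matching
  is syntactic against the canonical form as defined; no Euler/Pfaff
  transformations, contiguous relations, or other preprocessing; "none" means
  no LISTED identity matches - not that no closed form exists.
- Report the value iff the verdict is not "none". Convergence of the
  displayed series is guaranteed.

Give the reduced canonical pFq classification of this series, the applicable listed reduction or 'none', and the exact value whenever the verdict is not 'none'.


With C = -2: the canonical form is 2F1(-4/5, 5/2; 43/10; -1). Verdict: none - at argument -1 the multisets {-4/5, 5/2} ; {43/10} match no listed identity.

Structural cue: t_0 = -2 here, and the two k-th powers (C = -2) combine into one argument.
Consecutive-term ratio: r(k) = (-1) * (k-4/5) (k+5/2) / [(k+43/10) (k+1)] - rational; roots negated = parameters, x = (-1), C = -2.


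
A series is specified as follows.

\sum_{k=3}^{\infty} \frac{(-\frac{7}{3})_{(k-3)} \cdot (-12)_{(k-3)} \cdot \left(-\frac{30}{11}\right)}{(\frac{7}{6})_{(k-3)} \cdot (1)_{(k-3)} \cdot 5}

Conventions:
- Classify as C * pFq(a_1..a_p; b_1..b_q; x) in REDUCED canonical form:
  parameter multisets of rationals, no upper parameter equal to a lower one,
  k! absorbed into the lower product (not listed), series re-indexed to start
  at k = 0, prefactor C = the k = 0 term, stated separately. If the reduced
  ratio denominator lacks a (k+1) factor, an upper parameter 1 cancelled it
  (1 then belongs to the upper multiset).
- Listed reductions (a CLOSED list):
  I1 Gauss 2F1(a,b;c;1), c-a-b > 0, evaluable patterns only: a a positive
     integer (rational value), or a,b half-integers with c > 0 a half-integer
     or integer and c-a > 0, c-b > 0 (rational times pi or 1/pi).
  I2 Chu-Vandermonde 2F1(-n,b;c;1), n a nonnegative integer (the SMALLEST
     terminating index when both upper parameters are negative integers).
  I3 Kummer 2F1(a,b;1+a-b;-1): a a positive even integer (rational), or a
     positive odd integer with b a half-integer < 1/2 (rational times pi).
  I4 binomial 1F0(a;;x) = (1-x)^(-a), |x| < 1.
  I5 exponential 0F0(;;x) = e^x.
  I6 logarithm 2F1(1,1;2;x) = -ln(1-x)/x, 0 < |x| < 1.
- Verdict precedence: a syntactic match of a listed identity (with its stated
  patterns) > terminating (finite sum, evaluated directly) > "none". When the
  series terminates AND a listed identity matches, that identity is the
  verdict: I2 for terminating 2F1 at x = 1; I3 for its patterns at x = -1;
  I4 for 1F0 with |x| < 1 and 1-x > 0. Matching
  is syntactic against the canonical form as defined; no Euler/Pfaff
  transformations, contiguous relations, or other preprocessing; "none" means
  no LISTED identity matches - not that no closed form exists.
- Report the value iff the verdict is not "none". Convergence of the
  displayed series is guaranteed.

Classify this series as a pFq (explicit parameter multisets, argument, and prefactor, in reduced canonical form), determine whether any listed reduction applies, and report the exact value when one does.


Classification (C = -\frac{6}{11}): 2F1 with upper {-12, -\frac{7}{3}}, lower {\frac{7}{6}}, argument x = 1. Verdict: Vandermonde's identity (I2) matches (terminating 2F1 at x = 1 with n = 12, b = -7/3, c = \frac{7}{6}). Exact value: -\frac{79073296645878}{1133052664667}.

The tell: t_0 being -\frac{6}{11}, the constant factors (C = -6/11) combine into one prefactor.
Ratio: r(k) = 1 * (k-12) (k-\frac{7}{3}) / [(k+\frac{7}{6}) (k+1)] - rational in k. x = 1; t_0 = -\frac{6}{11}; negate the roots.


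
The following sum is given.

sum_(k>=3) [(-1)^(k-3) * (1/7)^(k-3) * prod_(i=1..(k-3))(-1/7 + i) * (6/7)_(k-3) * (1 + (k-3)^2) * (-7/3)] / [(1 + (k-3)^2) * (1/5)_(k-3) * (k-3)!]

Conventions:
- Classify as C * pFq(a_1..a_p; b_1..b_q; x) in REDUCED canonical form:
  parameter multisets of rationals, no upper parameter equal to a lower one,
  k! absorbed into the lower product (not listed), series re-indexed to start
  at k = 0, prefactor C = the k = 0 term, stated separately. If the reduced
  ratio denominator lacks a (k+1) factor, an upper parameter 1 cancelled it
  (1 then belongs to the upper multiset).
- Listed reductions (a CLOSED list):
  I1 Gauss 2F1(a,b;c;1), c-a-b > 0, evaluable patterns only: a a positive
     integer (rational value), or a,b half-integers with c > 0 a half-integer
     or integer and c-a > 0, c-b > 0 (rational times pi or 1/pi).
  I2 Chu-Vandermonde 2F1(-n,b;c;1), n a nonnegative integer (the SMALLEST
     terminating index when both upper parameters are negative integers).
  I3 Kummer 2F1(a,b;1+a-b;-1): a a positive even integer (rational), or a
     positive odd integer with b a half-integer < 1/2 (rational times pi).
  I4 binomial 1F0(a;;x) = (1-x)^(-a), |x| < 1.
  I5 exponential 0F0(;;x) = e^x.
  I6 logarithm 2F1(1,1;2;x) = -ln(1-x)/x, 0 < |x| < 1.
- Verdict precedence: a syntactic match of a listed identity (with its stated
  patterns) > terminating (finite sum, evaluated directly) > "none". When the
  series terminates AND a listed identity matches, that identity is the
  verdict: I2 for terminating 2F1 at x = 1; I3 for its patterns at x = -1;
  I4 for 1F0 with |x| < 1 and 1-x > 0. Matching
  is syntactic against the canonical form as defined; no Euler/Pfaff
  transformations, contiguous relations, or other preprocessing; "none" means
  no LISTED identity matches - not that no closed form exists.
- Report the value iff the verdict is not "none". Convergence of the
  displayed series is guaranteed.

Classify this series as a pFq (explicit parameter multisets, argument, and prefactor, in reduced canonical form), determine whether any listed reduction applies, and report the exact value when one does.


The series (x = -1/7) is 2F1: upper {6/7, 6/7}, lower {1/5}, prefactor -7/3. Verdict: no listed reduction: x = -1/7 and upper {6/7, 6/7} fail every I1-I6 pattern.

Key observation: with t_0 = -7/3, the running product (C = -7/3, x = -1/7) telescopes to a rising factorial.
Adjacent-term ratio: r(k) = (-1/7) * (k+6/7) (k+6/7) / [(k+1/5) (k+1)] - poly over poly, x = (-1/7) from leading terms; C = -7/3 at k = 0.


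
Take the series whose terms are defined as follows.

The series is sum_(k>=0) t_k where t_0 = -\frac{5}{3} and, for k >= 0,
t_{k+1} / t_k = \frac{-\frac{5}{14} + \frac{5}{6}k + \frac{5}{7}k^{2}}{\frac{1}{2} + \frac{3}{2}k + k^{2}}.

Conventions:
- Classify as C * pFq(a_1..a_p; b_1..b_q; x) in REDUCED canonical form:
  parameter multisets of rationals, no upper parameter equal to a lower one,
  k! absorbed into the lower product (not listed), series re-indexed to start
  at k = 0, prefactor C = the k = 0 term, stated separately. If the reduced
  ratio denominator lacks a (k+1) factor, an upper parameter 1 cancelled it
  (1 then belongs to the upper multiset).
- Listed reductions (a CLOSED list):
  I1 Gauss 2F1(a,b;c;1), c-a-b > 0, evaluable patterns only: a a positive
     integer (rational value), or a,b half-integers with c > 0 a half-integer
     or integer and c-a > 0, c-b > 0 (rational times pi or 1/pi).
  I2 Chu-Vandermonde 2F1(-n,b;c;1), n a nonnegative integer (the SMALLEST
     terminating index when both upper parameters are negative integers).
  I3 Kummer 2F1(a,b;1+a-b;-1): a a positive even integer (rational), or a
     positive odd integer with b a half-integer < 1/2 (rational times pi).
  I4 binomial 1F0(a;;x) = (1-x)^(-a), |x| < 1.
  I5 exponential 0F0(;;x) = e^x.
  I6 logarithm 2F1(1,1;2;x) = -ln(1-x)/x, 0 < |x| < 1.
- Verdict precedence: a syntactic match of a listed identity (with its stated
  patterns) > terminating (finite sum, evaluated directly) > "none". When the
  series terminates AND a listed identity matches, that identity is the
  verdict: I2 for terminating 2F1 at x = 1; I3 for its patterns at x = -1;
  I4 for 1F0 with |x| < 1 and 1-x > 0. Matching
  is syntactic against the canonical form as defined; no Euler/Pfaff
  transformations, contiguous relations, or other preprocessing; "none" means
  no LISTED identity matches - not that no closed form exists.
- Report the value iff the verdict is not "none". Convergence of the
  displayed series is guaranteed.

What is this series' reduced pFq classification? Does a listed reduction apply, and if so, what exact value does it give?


Prefactor -\frac{5}{3}, argument \frac{5}{7}: 2F1 with upper {-\frac{1}{3}, \frac{3}{2}} over lower {\frac{1}{2}}. Verdict: none - this 2F1 at x = \frac{5}{7} matches no listed pattern, and upper {-\frac{1}{3}, \frac{3}{2}} holds no stopper.

Key step: t_0 being -\frac{5}{3}, roots of the ratio polynomials (prefactor -5/3) are the negated parameters.
Adjacent-term ratio: r(k) = \frac{5}{7} * (k-\frac{1}{3}) (k+\frac{3}{2}) / [(k+\frac{1}{2}) (k+1)] - poly over poly, x = \frac{5}{7} from leading terms; C = -\frac{5}{3} at k = 0.
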